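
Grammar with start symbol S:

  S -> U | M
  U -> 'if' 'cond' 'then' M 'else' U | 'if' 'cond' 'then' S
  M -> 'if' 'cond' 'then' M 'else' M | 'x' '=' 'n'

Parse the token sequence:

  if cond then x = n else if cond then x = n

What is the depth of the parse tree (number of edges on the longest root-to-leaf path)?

5

[S [U if cond then [M x = n] else [U if cond then [S [M x = n]]]]]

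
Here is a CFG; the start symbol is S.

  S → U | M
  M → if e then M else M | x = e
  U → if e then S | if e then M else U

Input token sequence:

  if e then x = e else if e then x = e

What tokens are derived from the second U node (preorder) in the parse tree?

if e then x = e

[S [U if e then [M x = e] else [U if e then [S [M x = e]]]]]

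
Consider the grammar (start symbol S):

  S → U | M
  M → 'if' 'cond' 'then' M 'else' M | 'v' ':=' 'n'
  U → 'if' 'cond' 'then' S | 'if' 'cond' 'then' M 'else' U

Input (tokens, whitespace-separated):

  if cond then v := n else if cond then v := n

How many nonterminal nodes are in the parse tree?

[S [U if cond then [M v := n] else [U if cond then [S [M v := n]]]]]

6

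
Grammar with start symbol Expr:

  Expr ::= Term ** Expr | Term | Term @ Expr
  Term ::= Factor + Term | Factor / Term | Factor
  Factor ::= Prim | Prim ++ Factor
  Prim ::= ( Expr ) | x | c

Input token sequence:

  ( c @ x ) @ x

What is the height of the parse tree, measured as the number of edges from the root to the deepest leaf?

9

[Expr [Term [Factor [Prim ( [Expr [Term [Factor [Prim c]]] @ [Expr [Term [Factor [Prim x]]]]] )]]] @ [Expr [Term [Factor [Prim x]]]]]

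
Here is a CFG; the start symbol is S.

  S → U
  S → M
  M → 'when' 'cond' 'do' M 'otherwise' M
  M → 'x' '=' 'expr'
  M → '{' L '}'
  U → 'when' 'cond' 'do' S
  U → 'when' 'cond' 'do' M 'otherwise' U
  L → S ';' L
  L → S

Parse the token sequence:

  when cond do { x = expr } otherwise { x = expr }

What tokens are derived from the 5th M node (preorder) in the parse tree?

x = expr

[S [M when cond do [M { [L [S [M x = expr]]] }] otherwise [M { [L [S [M x = expr]]] }]]]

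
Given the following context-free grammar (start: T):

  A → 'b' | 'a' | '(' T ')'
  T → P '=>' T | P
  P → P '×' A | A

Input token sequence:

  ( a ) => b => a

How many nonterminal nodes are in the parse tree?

[T [P [A ( [T [P [A a]]] )]] => [T [P [A b]] => [T [P [A a]]]]]

12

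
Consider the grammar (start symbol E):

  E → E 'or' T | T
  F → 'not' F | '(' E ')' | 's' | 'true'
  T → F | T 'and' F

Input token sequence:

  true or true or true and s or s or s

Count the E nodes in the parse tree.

5

[E [E [E [E [E [T [F true]]] or [T [F true]]] or [T [T [F true]] and [F s]]] or [T [F s]]] or [T [F s]]]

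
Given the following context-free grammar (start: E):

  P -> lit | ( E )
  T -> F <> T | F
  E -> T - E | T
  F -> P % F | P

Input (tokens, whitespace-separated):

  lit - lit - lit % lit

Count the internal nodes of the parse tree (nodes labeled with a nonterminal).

[E [T [F [P lit]]] - [E [T [F [P lit]]] - [E [T [F [P lit] % [F [P lit]]]]]]]

14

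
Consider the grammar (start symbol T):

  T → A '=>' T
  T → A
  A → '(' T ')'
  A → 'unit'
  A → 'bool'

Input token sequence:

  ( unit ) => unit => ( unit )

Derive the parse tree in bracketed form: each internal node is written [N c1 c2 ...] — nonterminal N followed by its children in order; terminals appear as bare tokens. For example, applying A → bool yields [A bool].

T
A => T
( T ) => T
( A ) => T
( unit ) => T
( unit ) => A => T
( unit ) => unit => T
( unit ) => unit => A
( unit ) => unit => ( T )
( unit ) => unit => ( A )
( unit ) => unit => ( unit )

[T [A ( [T [A unit]] )] => [T [A unit] => [T [A ( [T [A unit]] )]]]]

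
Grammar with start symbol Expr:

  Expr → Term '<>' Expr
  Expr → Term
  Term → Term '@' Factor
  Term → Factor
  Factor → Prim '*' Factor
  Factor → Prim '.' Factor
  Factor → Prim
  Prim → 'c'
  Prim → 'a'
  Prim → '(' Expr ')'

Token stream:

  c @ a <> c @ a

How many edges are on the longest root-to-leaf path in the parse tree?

6

[Expr [Term [Term [Factor [Prim c]]] @ [Factor [Prim a]]] <> [Expr [Term [Term [Factor [Prim c]]] @ [Factor [Prim a]]]]]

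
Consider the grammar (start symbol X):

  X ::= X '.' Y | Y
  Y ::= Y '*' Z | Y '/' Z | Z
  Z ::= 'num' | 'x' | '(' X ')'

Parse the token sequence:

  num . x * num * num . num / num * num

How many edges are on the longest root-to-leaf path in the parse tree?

[X [X [X [Y [Z num]]] . [Y [Y [Y [Z x]] * [Z num]] * [Z num]]] . [Y [Y [Y [Z num]] / [Z num]] * [Z num]]]

6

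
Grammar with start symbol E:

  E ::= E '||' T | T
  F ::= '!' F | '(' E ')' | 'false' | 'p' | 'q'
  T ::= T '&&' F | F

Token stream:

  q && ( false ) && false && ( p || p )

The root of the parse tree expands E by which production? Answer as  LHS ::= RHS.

E ::= T

[E [T [T [T [T [F q]] && [F ( [E [T [F false]]] )]] && [F false]] && [F ( [E [E [T [F p]]] || [T [F p]]] )]]]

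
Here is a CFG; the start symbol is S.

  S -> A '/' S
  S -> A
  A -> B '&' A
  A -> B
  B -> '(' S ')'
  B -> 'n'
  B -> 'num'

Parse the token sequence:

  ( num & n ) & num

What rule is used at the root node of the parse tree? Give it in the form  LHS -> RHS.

S -> A

[S [A [B ( [S [A [B num] & [A [B n]]]] )] & [A [B num]]]]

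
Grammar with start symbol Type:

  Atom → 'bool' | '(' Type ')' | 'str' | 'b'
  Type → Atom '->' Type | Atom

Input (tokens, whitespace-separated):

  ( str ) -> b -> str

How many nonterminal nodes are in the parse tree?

[Type [Atom ( [Type [Atom str]] )] -> [Type [Atom b] -> [Type [Atom str]]]]

8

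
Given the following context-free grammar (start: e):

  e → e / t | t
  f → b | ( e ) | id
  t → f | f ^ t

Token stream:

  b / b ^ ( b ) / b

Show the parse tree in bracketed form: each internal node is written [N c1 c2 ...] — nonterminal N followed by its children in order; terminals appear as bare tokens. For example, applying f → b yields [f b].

[e [e [e [t [f b]]] / [t [f b] ^ [t [f ( [e [t [f b]]] )]]]] / [t [f b]]]

e
e / t
e / t / t
t / t / t
f / t / t
b / t / t
b / f ^ t / t
b / b ^ t / t
b / b ^ f / t
b / b ^ ( e ) / t
b / b ^ ( t ) / t
b / b ^ ( f ) / t
b / b ^ ( b ) / t
b / b ^ ( b ) / f
b / b ^ ( b ) / b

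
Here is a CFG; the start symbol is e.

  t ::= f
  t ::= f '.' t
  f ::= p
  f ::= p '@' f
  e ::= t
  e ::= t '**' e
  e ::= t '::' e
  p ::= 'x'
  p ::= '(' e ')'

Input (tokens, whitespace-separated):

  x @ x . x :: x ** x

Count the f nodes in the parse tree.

[e [t [f [p x] @ [f [p x]]] . [t [f [p x]]]] :: [e [t [f [p x]]] ** [e [t [f [p x]]]]]]

5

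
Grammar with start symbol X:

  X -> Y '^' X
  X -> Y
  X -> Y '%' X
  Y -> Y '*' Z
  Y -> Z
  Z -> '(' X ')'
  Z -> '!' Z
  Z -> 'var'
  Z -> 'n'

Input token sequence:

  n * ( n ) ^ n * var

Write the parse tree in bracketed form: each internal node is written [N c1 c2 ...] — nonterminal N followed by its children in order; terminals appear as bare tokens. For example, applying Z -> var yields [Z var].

[X [Y [Y [Z n]] * [Z ( [X [Y [Z n]]] )]] ^ [X [Y [Y [Z n]] * [Z var]]]]

X
Y ^ X
Y * Z ^ X
Z * Z ^ X
n * Z ^ X
n * ( X ) ^ X
n * ( Y ) ^ X
n * ( Z ) ^ X
n * ( n ) ^ X
n * ( n ) ^ Y
n * ( n ) ^ Y * Z
n * ( n ) ^ Z * Z
n * ( n ) ^ n * Z
n * ( n ) ^ n * var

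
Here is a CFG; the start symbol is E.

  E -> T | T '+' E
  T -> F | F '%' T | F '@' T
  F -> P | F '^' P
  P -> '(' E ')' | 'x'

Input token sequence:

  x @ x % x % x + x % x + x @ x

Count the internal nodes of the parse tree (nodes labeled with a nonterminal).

27

[E [T [F [P x]] @ [T [F [P x]] % [T [F [P x]] % [T [F [P x]]]]]] + [E [T [F [P x]] % [T [F [P x]]]] + [E [T [F [P x]] @ [T [F [P x]]]]]]]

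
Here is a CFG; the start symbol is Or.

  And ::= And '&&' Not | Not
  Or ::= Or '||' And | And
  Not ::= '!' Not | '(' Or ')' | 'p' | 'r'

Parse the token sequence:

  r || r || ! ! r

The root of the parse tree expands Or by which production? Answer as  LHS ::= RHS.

[Or [Or [Or [And [Not r]]] || [And [Not r]]] || [And [Not ! [Not ! [Not r]]]]]

Or ::= Or '||' And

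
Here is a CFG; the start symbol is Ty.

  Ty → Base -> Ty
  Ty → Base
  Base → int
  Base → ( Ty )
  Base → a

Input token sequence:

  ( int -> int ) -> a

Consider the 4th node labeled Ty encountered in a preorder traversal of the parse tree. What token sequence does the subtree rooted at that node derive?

a

[Ty [Base ( [Ty [Base int] -> [Ty [Base int]]] )] -> [Ty [Base a]]]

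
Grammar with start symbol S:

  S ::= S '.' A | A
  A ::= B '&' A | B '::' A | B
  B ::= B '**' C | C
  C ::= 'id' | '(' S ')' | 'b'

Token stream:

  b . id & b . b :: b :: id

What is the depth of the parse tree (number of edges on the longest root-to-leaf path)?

6

[S [S [S [A [B [C b]]]] . [A [B [C id]] & [A [B [C b]]]]] . [A [B [C b]] :: [A [B [C b]] :: [A [B [C id]]]]]]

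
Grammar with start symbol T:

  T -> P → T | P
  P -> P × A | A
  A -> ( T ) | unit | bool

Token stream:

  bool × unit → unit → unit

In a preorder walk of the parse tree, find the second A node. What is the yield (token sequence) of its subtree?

[T [P [P [A bool]] × [A unit]] → [T [P [A unit]] → [T [P [A unit]]]]]

unit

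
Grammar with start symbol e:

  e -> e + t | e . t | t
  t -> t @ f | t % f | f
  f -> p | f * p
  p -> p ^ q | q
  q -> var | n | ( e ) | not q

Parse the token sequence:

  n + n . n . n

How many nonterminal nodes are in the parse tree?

20

[e [e [e [e [t [f [p [q n]]]]] + [t [f [p [q n]]]]] . [t [f [p [q n]]]]] . [t [f [p [q n]]]]]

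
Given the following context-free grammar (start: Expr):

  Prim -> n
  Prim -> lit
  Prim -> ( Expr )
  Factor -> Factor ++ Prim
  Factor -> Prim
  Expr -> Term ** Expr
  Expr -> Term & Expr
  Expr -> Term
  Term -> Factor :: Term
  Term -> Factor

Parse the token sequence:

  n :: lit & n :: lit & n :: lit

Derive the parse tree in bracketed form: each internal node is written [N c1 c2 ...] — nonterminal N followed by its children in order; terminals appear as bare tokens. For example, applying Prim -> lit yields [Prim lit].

[Expr [Term [Factor [Prim n]] :: [Term [Factor [Prim lit]]]] & [Expr [Term [Factor [Prim n]] :: [Term [Factor [Prim lit]]]] & [Expr [Term [Factor [Prim n]] :: [Term [Factor [Prim lit]]]]]]]

Expr
Term & Expr
Factor :: Term & Expr
Prim :: Term & Expr
n :: Term & Expr
n :: Factor & Expr
n :: Prim & Expr
n :: lit & Expr
n :: lit & Term & Expr
n :: lit & Factor :: Term & Expr
n :: lit & Prim :: Term & Expr
n :: lit & n :: Term & Expr
n :: lit & n :: Factor & Expr
n :: lit & n :: Prim & Expr
n :: lit & n :: lit & Expr
n :: lit & n :: lit & Term
n :: lit & n :: lit & Factor :: Term
n :: lit & n :: lit & Prim :: Term
n :: lit & n :: lit & n :: Term
n :: lit & n :: lit & n :: Factor
n :: lit & n :: lit & n :: Prim
n :: lit & n :: lit & n :: lit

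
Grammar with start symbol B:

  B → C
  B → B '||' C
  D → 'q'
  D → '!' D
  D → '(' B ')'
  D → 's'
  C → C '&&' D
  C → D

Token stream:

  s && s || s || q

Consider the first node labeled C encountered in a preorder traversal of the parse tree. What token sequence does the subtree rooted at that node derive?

s && s

[B [B [B [C [C [D s]] && [D s]]] || [C [D s]]] || [C [D q]]]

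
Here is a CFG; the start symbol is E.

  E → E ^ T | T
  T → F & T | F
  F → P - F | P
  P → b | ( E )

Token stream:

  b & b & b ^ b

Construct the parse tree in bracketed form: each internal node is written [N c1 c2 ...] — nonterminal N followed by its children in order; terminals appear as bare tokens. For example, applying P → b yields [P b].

[E [E [T [F [P b]] & [T [F [P b]] & [T [F [P b]]]]]] ^ [T [F [P b]]]]

E
E ^ T
T ^ T
F & T ^ T
P & T ^ T
b & T ^ T
b & F & T ^ T
b & P & T ^ T
b & b & T ^ T
b & b & F ^ T
b & b & P ^ T
b & b & b ^ T
b & b & b ^ F
b & b & b ^ P
b & b & b ^ b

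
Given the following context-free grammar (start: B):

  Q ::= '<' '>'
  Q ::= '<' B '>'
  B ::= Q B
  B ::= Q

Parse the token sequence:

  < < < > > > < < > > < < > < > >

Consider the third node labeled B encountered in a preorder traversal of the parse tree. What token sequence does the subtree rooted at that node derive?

< >

[B [Q < [B [Q < [B [Q < >]] >]] >] [B [Q < [B [Q < >]] >] [B [Q < [B [Q < >] [B [Q < >]]] >]]]]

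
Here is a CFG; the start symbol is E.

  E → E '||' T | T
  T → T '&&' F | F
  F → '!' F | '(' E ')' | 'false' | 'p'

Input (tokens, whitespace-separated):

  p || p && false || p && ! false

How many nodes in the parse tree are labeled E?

[E [E [E [T [F p]]] || [T [T [F p]] && [F false]]] || [T [T [F p]] && [F ! [F false]]]]

3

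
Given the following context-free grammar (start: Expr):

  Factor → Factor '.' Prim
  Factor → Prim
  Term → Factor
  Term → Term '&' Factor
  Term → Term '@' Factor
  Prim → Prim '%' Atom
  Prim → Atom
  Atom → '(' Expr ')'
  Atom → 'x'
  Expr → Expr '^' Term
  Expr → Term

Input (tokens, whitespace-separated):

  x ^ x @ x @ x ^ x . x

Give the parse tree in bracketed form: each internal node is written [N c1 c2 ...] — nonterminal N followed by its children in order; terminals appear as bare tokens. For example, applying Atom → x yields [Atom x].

[Expr [Expr [Expr [Term [Factor [Prim [Atom x]]]]] ^ [Term [Term [Term [Factor [Prim [Atom x]]]] @ [Factor [Prim [Atom x]]]] @ [Factor [Prim [Atom x]]]]] ^ [Term [Factor [Factor [Prim [Atom x]]] . [Prim [Atom x]]]]]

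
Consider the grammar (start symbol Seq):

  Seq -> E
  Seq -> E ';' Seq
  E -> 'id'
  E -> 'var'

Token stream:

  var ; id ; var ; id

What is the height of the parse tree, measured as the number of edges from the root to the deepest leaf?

5

[Seq [E var] ; [Seq [E id] ; [Seq [E var] ; [Seq [E id]]]]]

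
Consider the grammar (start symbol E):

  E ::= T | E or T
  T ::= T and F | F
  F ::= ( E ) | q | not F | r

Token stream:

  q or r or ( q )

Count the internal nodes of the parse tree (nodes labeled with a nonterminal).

[E [E [E [T [F q]]] or [T [F r]]] or [T [F ( [E [T [F q]]] )]]]

12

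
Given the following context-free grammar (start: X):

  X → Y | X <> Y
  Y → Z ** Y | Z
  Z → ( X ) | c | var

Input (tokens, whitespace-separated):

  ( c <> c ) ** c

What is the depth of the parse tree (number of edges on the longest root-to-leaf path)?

7

[X [Y [Z ( [X [X [Y [Z c]]] <> [Y [Z c]]] )] ** [Y [Z c]]]]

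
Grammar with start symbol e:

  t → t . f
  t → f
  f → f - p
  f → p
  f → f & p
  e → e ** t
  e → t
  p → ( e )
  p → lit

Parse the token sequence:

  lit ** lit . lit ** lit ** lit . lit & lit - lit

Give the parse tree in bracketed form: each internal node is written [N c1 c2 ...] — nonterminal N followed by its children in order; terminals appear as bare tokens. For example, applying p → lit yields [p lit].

[e [e [e [e [t [f [p lit]]]] ** [t [t [f [p lit]]] . [f [p lit]]]] ** [t [f [p lit]]]] ** [t [t [f [p lit]]] . [f [f [f [p lit]] & [p lit]] - [p lit]]]]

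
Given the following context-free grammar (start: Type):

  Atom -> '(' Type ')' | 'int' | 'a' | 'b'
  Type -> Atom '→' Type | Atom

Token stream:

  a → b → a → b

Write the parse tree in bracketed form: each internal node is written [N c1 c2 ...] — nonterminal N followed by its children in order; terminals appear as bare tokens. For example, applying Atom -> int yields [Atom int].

[Type [Atom a] → [Type [Atom b] → [Type [Atom a] → [Type [Atom b]]]]]

Type
Atom → Type
a → Type
a → Atom → Type
a → b → Type
a → b → Atom → Type
a → b → a → Type
a → b → a → Atom
a → b → a → b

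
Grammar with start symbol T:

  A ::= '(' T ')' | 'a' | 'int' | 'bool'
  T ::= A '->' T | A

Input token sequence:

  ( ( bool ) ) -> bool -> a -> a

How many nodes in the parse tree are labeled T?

6

[T [A ( [T [A ( [T [A bool]] )]] )] -> [T [A bool] -> [T [A a] -> [T [A a]]]]]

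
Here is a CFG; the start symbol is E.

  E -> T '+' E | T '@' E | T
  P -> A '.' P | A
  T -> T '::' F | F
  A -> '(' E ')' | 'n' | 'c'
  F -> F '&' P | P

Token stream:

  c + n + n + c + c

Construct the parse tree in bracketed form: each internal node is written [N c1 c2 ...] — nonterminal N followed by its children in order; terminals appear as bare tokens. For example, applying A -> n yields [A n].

[E [T [F [P [A c]]]] + [E [T [F [P [A n]]]] + [E [T [F [P [A n]]]] + [E [T [F [P [A c]]]] + [E [T [F [P [A c]]]]]]]]]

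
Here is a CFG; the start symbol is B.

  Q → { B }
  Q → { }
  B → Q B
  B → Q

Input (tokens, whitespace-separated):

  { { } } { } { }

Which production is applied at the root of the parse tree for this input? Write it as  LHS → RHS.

[B [Q { [B [Q { }]] }] [B [Q { }] [B [Q { }]]]]

B → Q B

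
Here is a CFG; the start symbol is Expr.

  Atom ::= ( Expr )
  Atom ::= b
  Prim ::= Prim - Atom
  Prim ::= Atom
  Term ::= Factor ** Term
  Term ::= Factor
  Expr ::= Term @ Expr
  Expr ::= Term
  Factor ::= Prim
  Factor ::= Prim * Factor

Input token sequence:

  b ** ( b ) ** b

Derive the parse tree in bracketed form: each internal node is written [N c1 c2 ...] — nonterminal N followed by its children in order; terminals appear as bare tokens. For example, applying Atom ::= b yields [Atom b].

[Expr [Term [Factor [Prim [Atom b]]] ** [Term [Factor [Prim [Atom ( [Expr [Term [Factor [Prim [Atom b]]]]] )]]] ** [Term [Factor [Prim [Atom b]]]]]]]

Expr
Term
Factor ** Term
Prim ** Term
Atom ** Term
b ** Term
b ** Factor ** Term
b ** Prim ** Term
b ** Atom ** Term
b ** ( Expr ) ** Term
b ** ( Term ) ** Term
b ** ( Factor ) ** Term
b ** ( Prim ) ** Term
b ** ( Atom ) ** Term
b ** ( b ) ** Term
b ** ( b ) ** Factor
b ** ( b ) ** Prim
b ** ( b ) ** Atom
b ** ( b ) ** b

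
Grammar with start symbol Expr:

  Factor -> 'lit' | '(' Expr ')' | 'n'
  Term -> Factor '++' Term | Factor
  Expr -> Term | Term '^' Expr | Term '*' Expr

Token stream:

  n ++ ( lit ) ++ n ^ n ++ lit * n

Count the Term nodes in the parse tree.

[Expr [Term [Factor n] ++ [Term [Factor ( [Expr [Term [Factor lit]]] )] ++ [Term [Factor n]]]] ^ [Expr [Term [Factor n] ++ [Term [Factor lit]]] * [Expr [Term [Factor n]]]]]

7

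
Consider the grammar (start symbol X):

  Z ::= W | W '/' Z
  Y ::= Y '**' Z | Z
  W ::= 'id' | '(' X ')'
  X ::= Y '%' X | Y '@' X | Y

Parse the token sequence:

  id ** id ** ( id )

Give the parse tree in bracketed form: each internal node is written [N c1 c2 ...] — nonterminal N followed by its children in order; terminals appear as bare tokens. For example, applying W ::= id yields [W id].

X
Y
Y ** Z
Y ** Z ** Z
Z ** Z ** Z
W ** Z ** Z
id ** Z ** Z
id ** W ** Z
id ** id ** Z
id ** id ** W
id ** id ** ( X )
id ** id ** ( Y )
id ** id ** ( Z )
id ** id ** ( W )
id ** id ** ( id )

[X [Y [Y [Y [Z [W id]]] ** [Z [W id]]] ** [Z [W ( [X [Y [Z [W id]]]] )]]]]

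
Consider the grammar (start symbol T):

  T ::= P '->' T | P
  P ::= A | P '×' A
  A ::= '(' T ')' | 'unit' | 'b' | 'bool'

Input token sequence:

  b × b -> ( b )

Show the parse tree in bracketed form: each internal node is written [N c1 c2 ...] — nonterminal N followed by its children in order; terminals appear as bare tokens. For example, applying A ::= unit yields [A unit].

[T [P [P [A b]] × [A b]] -> [T [P [A ( [T [P [A b]]] )]]]]

T
P -> T
P × A -> T
A × A -> T
b × A -> T
b × b -> T
b × b -> P
b × b -> A
b × b -> ( T )
b × b -> ( P )
b × b -> ( A )
b × b -> ( b )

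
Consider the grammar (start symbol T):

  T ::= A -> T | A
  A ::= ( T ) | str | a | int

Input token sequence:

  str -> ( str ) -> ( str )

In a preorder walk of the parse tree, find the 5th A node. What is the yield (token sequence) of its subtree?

[T [A str] -> [T [A ( [T [A str]] )] -> [T [A ( [T [A str]] )]]]]

str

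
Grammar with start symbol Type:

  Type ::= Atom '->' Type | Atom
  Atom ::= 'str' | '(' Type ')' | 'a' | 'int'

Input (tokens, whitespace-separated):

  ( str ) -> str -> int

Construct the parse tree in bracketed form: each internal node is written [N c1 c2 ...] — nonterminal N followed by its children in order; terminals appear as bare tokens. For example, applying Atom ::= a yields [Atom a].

Type
Atom -> Type
( Type ) -> Type
( Atom ) -> Type
( str ) -> Type
( str ) -> Atom -> Type
( str ) -> str -> Type
( str ) -> str -> Atom
( str ) -> str -> int

[Type [Atom ( [Type [Atom str]] )] -> [Type [Atom str] -> [Type [Atom int]]]]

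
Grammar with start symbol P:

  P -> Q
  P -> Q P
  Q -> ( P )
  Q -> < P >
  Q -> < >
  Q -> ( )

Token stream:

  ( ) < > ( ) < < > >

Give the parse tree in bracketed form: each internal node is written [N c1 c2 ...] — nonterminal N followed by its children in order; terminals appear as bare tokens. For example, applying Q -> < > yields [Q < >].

P
Q P
( ) P
( ) Q P
( ) < > P
( ) < > Q P
( ) < > ( ) P
( ) < > ( ) Q
( ) < > ( ) < P >
( ) < > ( ) < Q >
( ) < > ( ) < < > >

[P [Q ( )] [P [Q < >] [P [Q ( )] [P [Q < [P [Q < >]] >]]]]]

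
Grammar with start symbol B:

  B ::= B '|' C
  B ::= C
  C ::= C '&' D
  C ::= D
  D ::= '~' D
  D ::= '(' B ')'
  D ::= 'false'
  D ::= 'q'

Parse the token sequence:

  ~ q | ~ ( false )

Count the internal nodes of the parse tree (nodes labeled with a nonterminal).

[B [B [C [D ~ [D q]]]] | [C [D ~ [D ( [B [C [D false]]] )]]]]

11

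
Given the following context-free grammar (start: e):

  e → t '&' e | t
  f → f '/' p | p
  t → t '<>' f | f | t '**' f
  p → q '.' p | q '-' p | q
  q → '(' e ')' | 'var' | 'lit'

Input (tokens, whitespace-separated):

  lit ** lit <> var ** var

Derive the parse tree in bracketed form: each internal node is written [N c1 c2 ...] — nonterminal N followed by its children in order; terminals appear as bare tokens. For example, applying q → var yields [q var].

[e [t [t [t [t [f [p [q lit]]]] ** [f [p [q lit]]]] <> [f [p [q var]]]] ** [f [p [q var]]]]]

e
t
t ** f
t <> f ** f
t ** f <> f ** f
f ** f <> f ** f
p ** f <> f ** f
q ** f <> f ** f
lit ** f <> f ** f
lit ** p <> f ** f
lit ** q <> f ** f
lit ** lit <> f ** f
lit ** lit <> p ** f
lit ** lit <> q ** f
lit ** lit <> var ** f
lit ** lit <> var ** p
lit ** lit <> var ** q
lit ** lit <> var ** var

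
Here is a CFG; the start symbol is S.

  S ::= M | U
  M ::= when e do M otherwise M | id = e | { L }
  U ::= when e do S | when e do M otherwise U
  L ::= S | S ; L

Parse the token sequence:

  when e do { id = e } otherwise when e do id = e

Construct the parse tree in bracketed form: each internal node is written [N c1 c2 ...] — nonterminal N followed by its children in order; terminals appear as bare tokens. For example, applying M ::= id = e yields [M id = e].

S
U
when e do M otherwise U
when e do { L } otherwise U
when e do { S } otherwise U
when e do { M } otherwise U
when e do { id = e } otherwise U
when e do { id = e } otherwise when e do S
when e do { id = e } otherwise when e do M
when e do { id = e } otherwise when e do id = e

[S [U when e do [M { [L [S [M id = e]]] }] otherwise [U when e do [S [M id = e]]]]]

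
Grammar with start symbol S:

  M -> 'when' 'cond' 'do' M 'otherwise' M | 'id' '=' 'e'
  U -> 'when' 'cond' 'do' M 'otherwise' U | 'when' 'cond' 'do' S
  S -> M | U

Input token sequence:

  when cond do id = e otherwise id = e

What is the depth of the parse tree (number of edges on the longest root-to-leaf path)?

[S [M when cond do [M id = e] otherwise [M id = e]]]

3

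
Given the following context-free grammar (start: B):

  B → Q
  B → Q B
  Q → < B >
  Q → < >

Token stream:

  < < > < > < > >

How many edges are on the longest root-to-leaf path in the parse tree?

[B [Q < [B [Q < >] [B [Q < >] [B [Q < >]]]] >]]

6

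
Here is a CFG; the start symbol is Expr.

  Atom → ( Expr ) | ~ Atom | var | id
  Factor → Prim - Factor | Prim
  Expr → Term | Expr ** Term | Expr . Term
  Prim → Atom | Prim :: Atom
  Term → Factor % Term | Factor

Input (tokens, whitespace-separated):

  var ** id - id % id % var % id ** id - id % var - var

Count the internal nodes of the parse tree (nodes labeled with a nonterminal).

[Expr [Expr [Expr [Term [Factor [Prim [Atom var]]]]] ** [Term [Factor [Prim [Atom id]] - [Factor [Prim [Atom id]]]] % [Term [Factor [Prim [Atom id]]] % [Term [Factor [Prim [Atom var]]] % [Term [Factor [Prim [Atom id]]]]]]]] ** [Term [Factor [Prim [Atom id]] - [Factor [Prim [Atom id]]]] % [Term [Factor [Prim [Atom var]] - [Factor [Prim [Atom var]]]]]]]

40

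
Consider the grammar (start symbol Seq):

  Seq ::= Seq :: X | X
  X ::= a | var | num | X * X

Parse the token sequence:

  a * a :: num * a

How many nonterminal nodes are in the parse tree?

8

[Seq [Seq [X [X a] * [X a]]] :: [X [X num] * [X a]]]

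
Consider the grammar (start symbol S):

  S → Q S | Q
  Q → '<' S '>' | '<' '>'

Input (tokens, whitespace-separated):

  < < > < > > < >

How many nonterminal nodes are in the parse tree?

[S [Q < [S [Q < >] [S [Q < >]]] >] [S [Q < >]]]

8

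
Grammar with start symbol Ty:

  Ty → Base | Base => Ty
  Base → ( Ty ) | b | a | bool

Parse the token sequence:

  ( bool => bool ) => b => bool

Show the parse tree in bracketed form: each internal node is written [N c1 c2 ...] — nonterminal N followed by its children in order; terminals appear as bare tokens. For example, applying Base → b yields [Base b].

Ty
Base => Ty
( Ty ) => Ty
( Base => Ty ) => Ty
( bool => Ty ) => Ty
( bool => Base ) => Ty
( bool => bool ) => Ty
( bool => bool ) => Base => Ty
( bool => bool ) => b => Ty
( bool => bool ) => b => Base
( bool => bool ) => b => bool

[Ty [Base ( [Ty [Base bool] => [Ty [Base bool]]] )] => [Ty [Base b] => [Ty [Base bool]]]]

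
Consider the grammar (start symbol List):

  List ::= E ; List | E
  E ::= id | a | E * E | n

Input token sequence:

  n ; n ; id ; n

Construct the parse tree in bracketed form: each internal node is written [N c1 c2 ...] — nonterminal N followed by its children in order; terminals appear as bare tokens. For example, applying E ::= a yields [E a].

[List [E n] ; [List [E n] ; [List [E id] ; [List [E n]]]]]

List
E ; List
n ; List
n ; E ; List
n ; n ; List
n ; n ; E ; List
n ; n ; id ; List
n ; n ; id ; E
n ; n ; id ; n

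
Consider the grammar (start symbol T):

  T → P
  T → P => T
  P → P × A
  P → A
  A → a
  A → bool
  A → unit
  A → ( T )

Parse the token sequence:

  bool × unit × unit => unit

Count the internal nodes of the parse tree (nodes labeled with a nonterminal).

[T [P [P [P [A bool]] × [A unit]] × [A unit]] => [T [P [A unit]]]]

10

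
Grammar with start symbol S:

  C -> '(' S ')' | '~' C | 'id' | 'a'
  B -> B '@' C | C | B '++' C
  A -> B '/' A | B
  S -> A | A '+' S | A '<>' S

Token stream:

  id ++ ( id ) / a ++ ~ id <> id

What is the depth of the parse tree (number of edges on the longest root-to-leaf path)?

8

[S [A [B [B [C id]] ++ [C ( [S [A [B [C id]]]] )]] / [A [B [B [C a]] ++ [C ~ [C id]]]]] <> [S [A [B [C id]]]]]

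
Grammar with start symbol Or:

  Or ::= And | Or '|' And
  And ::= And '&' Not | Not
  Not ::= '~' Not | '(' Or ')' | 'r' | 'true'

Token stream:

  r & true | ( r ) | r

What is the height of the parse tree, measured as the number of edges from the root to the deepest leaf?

7

[Or [Or [Or [And [And [Not r]] & [Not true]]] | [And [Not ( [Or [And [Not r]]] )]]] | [And [Not r]]]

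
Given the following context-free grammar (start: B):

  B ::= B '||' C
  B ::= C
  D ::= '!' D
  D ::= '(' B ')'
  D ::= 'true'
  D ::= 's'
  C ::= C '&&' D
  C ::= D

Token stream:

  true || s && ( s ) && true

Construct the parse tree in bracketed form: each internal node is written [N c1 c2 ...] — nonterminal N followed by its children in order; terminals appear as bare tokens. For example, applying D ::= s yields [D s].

[B [B [C [D true]]] || [C [C [C [D s]] && [D ( [B [C [D s]]] )]] && [D true]]]

B
B || C
C || C
D || C
true || C
true || C && D
true || C && D && D
true || D && D && D
true || s && D && D
true || s && ( B ) && D
true || s && ( C ) && D
true || s && ( D ) && D
true || s && ( s ) && D
true || s && ( s ) && true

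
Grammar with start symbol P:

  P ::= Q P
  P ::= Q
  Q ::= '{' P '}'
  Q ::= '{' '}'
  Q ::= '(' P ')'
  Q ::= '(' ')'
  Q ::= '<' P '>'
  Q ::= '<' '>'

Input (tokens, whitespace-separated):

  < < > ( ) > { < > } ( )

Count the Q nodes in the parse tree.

[P [Q < [P [Q < >] [P [Q ( )]]] >] [P [Q { [P [Q < >]] }] [P [Q ( )]]]]

6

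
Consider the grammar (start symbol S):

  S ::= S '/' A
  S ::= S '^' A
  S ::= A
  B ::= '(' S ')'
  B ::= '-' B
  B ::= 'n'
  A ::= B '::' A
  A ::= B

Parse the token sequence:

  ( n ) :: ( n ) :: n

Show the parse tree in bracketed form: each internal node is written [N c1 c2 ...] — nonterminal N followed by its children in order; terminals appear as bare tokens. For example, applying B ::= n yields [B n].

[S [A [B ( [S [A [B n]]] )] :: [A [B ( [S [A [B n]]] )] :: [A [B n]]]]]

S
A
B :: A
( S ) :: A
( A ) :: A
( B ) :: A
( n ) :: A
( n ) :: B :: A
( n ) :: ( S ) :: A
( n ) :: ( A ) :: A
( n ) :: ( B ) :: A
( n ) :: ( n ) :: A
( n ) :: ( n ) :: B
( n ) :: ( n ) :: n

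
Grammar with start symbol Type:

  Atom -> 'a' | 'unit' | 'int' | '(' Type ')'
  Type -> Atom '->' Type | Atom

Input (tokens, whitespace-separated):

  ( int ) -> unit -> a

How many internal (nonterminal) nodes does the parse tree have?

8

[Type [Atom ( [Type [Atom int]] )] -> [Type [Atom unit] -> [Type [Atom a]]]]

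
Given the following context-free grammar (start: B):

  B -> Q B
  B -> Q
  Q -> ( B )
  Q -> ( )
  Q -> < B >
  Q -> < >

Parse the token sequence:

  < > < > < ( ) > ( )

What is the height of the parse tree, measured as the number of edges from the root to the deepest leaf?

[B [Q < >] [B [Q < >] [B [Q < [B [Q ( )]] >] [B [Q ( )]]]]]

6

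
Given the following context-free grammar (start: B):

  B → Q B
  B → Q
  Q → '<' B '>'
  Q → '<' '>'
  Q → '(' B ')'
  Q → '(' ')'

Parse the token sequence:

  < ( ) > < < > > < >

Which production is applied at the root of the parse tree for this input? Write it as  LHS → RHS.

B → Q B

[B [Q < [B [Q ( )]] >] [B [Q < [B [Q < >]] >] [B [Q < >]]]]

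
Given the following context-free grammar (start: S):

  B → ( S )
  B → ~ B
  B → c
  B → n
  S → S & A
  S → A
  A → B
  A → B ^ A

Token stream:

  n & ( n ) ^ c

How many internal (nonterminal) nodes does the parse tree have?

11

[S [S [A [B n]]] & [A [B ( [S [A [B n]]] )] ^ [A [B c]]]]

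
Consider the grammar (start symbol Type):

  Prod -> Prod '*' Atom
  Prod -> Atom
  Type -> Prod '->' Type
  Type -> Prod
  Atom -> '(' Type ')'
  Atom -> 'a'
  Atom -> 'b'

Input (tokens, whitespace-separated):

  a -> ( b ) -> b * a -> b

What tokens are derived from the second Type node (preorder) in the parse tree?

[Type [Prod [Atom a]] -> [Type [Prod [Atom ( [Type [Prod [Atom b]]] )]] -> [Type [Prod [Prod [Atom b]] * [Atom a]] -> [Type [Prod [Atom b]]]]]]

( b ) -> b * a -> b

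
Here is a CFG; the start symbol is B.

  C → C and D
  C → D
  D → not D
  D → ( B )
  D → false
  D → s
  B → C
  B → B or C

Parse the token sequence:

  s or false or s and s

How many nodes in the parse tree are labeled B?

3

[B [B [B [C [D s]]] or [C [D false]]] or [C [C [D s]] and [D s]]]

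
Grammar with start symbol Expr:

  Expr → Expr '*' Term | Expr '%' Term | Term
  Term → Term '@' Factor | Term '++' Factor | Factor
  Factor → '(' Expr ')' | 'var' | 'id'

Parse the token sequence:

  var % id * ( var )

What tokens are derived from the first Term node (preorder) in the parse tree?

[Expr [Expr [Expr [Term [Factor var]]] % [Term [Factor id]]] * [Term [Factor ( [Expr [Term [Factor var]]] )]]]

var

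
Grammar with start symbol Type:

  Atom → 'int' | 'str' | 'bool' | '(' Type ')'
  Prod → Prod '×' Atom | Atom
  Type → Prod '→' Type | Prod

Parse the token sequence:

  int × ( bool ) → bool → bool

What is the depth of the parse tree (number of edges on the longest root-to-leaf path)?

[Type [Prod [Prod [Atom int]] × [Atom ( [Type [Prod [Atom bool]]] )]] → [Type [Prod [Atom bool]] → [Type [Prod [Atom bool]]]]]

6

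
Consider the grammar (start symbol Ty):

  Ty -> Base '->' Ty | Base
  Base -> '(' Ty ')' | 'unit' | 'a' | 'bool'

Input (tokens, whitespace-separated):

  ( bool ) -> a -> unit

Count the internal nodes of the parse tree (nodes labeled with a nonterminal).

8

[Ty [Base ( [Ty [Base bool]] )] -> [Ty [Base a] -> [Ty [Base unit]]]]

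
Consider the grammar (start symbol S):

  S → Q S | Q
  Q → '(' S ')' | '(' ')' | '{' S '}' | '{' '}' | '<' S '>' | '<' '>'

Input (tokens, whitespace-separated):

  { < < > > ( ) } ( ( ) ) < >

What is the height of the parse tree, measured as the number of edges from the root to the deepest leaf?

6

[S [Q { [S [Q < [S [Q < >]] >] [S [Q ( )]]] }] [S [Q ( [S [Q ( )]] )] [S [Q < >]]]]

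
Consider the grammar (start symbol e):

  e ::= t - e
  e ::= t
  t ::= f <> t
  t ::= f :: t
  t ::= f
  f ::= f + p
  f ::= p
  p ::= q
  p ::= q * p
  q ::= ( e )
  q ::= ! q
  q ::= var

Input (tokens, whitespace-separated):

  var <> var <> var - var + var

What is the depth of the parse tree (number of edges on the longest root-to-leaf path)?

7

[e [t [f [p [q var]]] <> [t [f [p [q var]]] <> [t [f [p [q var]]]]]] - [e [t [f [f [p [q var]]] + [p [q var]]]]]]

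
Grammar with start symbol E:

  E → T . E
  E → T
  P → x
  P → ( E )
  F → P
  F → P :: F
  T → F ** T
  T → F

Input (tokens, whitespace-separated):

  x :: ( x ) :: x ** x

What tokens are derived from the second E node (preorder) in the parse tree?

x

[E [T [F [P x] :: [F [P ( [E [T [F [P x]]]] )] :: [F [P x]]]] ** [T [F [P x]]]]]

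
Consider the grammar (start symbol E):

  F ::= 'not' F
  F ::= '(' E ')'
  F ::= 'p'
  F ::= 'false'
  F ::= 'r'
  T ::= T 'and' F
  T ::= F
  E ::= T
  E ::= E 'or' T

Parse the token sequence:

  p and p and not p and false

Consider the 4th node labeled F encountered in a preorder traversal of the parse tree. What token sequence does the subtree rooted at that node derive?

[E [T [T [T [T [F p]] and [F p]] and [F not [F p]]] and [F false]]]

p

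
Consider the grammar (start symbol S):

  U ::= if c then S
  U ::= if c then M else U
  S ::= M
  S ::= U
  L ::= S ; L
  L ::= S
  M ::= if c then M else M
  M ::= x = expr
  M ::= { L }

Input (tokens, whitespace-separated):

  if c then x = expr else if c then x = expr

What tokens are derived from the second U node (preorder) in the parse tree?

if c then x = expr

[S [U if c then [M x = expr] else [U if c then [S [M x = expr]]]]]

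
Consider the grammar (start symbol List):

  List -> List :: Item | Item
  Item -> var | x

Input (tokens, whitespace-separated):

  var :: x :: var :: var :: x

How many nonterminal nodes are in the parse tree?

10

[List [List [List [List [List [Item var]] :: [Item x]] :: [Item var]] :: [Item var]] :: [Item x]]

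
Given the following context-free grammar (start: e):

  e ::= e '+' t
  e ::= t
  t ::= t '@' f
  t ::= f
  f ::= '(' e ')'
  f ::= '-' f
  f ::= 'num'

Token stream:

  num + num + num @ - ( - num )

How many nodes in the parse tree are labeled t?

[e [e [e [t [f num]]] + [t [f num]]] + [t [t [f num]] @ [f - [f ( [e [t [f - [f num]]]] )]]]]

5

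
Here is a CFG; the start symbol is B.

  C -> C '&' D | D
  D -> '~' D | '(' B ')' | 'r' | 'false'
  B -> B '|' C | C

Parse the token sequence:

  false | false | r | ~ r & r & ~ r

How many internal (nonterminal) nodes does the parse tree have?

[B [B [B [B [C [D false]]] | [C [D false]]] | [C [D r]]] | [C [C [C [D ~ [D r]]] & [D r]] & [D ~ [D r]]]]

18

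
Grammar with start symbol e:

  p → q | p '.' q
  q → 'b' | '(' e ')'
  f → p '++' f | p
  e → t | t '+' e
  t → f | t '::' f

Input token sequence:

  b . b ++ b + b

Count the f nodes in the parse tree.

3

[e [t [f [p [p [q b]] . [q b]] ++ [f [p [q b]]]]] + [e [t [f [p [q b]]]]]]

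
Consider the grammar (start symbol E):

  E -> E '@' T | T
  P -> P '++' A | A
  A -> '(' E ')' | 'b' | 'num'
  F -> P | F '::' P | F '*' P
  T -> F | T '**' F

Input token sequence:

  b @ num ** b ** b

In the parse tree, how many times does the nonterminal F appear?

[E [E [T [F [P [A b]]]]] @ [T [T [T [F [P [A num]]]] ** [F [P [A b]]]] ** [F [P [A b]]]]]

4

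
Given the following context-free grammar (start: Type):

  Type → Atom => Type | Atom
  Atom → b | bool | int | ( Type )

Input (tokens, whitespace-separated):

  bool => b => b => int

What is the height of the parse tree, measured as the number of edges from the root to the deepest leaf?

5

[Type [Atom bool] => [Type [Atom b] => [Type [Atom b] => [Type [Atom int]]]]]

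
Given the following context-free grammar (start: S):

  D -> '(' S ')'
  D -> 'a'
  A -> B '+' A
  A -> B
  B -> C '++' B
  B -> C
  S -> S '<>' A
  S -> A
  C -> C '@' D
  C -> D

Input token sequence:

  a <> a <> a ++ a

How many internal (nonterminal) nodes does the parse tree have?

[S [S [S [A [B [C [D a]]]]] <> [A [B [C [D a]]]]] <> [A [B [C [D a]] ++ [B [C [D a]]]]]]

18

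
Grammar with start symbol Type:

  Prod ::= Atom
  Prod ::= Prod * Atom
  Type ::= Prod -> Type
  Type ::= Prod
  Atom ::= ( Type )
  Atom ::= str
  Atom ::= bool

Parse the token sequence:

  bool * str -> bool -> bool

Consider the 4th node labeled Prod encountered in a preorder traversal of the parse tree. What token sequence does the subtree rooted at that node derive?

bool

[Type [Prod [Prod [Atom bool]] * [Atom str]] -> [Type [Prod [Atom bool]] -> [Type [Prod [Atom bool]]]]]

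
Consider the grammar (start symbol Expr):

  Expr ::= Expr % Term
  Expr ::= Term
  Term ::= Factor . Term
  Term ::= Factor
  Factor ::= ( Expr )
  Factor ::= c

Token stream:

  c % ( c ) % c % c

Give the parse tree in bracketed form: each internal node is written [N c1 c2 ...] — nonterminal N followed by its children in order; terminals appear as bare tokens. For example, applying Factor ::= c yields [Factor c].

[Expr [Expr [Expr [Expr [Term [Factor c]]] % [Term [Factor ( [Expr [Term [Factor c]]] )]]] % [Term [Factor c]]] % [Term [Factor c]]]

Expr
Expr % Term
Expr % Term % Term
Expr % Term % Term % Term
Term % Term % Term % Term
Factor % Term % Term % Term
c % Term % Term % Term
c % Factor % Term % Term
c % ( Expr ) % Term % Term
c % ( Term ) % Term % Term
c % ( Factor ) % Term % Term
c % ( c ) % Term % Term
c % ( c ) % Factor % Term
c % ( c ) % c % Term
c % ( c ) % c % Factor
c % ( c ) % c % c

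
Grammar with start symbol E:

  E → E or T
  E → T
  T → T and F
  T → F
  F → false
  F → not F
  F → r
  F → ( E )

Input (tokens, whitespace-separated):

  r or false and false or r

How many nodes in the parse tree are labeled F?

[E [E [E [T [F r]]] or [T [T [F false]] and [F false]]] or [T [F r]]]

4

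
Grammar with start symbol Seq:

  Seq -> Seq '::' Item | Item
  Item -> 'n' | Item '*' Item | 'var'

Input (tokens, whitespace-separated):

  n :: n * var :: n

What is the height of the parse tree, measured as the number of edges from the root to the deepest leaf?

[Seq [Seq [Seq [Item n]] :: [Item [Item n] * [Item var]]] :: [Item n]]

4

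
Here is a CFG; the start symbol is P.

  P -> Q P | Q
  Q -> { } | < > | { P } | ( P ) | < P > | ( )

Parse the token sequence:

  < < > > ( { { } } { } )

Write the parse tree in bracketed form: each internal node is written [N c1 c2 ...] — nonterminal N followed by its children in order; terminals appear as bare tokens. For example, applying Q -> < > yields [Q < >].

[P [Q < [P [Q < >]] >] [P [Q ( [P [Q { [P [Q { }]] }] [P [Q { }]]] )]]]

P
Q P
< P > P
< Q > P
< < > > P
< < > > Q
< < > > ( P )
< < > > ( Q P )
< < > > ( { P } P )
< < > > ( { Q } P )
< < > > ( { { } } P )
< < > > ( { { } } Q )
< < > > ( { { } } { } )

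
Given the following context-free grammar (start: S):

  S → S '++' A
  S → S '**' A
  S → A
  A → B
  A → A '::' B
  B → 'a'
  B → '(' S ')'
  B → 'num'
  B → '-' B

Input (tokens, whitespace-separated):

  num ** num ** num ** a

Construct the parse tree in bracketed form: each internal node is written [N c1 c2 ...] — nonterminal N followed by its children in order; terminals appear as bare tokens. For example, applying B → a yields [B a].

S
S ** A
S ** A ** A
S ** A ** A ** A
A ** A ** A ** A
B ** A ** A ** A
num ** A ** A ** A
num ** B ** A ** A
num ** num ** A ** A
num ** num ** B ** A
num ** num ** num ** A
num ** num ** num ** B
num ** num ** num ** a

[S [S [S [S [A [B num]]] ** [A [B num]]] ** [A [B num]]] ** [A [B a]]]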